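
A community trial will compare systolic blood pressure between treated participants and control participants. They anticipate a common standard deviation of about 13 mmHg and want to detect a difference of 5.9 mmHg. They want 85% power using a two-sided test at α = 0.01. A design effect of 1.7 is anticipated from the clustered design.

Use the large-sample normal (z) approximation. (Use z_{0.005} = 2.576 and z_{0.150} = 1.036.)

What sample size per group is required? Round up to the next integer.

n = 216 per group

n = (z_{α/2} + z_β)² · (σ₁² + σ₂²) / δ²
  = (2.576 + 1.036)² · (2·13² = 338) / 5.9²
  = 13.0465 · 338 / 34.81
  = 126.68
Design effect: 1.7 × 126.68 = 215.36.
Round up → n = 216 per group.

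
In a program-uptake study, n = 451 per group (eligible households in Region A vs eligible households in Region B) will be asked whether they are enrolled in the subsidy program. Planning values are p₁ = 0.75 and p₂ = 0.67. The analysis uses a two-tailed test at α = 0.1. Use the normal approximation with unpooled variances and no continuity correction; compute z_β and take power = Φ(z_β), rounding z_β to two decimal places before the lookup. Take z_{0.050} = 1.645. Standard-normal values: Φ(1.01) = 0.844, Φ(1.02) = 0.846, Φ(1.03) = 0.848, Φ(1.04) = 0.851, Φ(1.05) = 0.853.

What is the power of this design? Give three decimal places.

Power ≈ 0.844

z_β = |p₁−p₂|·√(n/[p₁q₁+p₂q₂]) − z_{α/2}
    = 0.08 · √(451/0.4086) − 1.645
    = 0.08 · 33.2230 − 1.645
    = 2.6578 − 1.645 = 1.0128 → 1.01
Power = Φ(1.01) = 0.844.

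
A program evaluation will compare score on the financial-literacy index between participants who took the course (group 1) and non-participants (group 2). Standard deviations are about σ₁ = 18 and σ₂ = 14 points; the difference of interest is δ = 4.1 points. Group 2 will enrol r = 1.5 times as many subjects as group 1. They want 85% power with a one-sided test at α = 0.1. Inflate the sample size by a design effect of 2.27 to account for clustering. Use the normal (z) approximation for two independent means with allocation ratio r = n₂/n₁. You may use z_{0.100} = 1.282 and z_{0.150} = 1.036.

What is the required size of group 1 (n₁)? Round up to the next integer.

n₁ = 330

n₁ = (z_α + z_β)² · (σ₁² + σ₂²/r) / δ²
   = (1.282 + 1.036)² · (18² + 14²/1.5) / 4.1²
   = 5.3731 · (324 + 130.6667) / 16.81
   = 5.3731 · 454.6667 / 16.81
   = 145.33
Design effect: 2.27 × 145.33 = 329.90.
Round up → n₁ = 330; n₂ = r·n₁ = 1.5 × 330 = 495.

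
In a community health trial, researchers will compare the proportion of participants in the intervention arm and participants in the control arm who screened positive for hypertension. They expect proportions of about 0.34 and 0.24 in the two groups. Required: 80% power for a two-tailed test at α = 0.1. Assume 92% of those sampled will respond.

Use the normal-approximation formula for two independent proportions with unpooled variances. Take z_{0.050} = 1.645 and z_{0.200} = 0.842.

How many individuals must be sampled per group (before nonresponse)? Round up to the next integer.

n = 274 per group

n = (z_{α/2} + z_β)² · [p₁(1−p₁) + p₂(1−p₂)] / (p₁ − p₂)²
  = (1.645 + 0.842)² · (0.34·0.66 + 0.24·0.76) / (0.10)²
  = (2.487)² · (0.2244 + 0.1824) / 0.0100
  = 6.1852 · 0.4068 / 0.0100
  = 251.61
Adjust for 92% response: 251.61 / 0.92 = 273.49.
Round up → n = 274 per group.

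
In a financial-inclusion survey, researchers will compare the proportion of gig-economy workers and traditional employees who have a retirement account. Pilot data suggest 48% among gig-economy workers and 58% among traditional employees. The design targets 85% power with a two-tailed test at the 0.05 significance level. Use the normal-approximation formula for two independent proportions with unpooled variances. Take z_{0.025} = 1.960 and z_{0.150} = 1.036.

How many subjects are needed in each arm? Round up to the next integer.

n = 443 per group

n = (z_{α/2} + z_β)² · [p₁(1−p₁) + p₂(1−p₂)] / (p₁ − p₂)²
  = (1.960 + 1.036)² · (0.48·0.52 + 0.58·0.42) / (-0.10)²
  = (2.996)² · (0.2496 + 0.2436) / 0.0100
  = 8.9760 · 0.4932 / 0.0100
  = 442.70
Round up → n = 443 per group.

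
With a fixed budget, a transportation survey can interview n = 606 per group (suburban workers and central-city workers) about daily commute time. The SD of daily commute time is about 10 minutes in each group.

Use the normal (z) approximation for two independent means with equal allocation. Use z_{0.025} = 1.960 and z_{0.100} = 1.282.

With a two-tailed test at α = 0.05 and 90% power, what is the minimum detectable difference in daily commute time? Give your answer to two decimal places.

Minimum detectable difference ≈ 1.86 minutes

δ = (z_{α/2} + z_β) · √((σ₁²+σ₂²)/n)
  = (1.960 + 1.282) · √(200/606)
  = 3.242 · √0.33003
  = 3.242 · 0.5745
  = 1.8625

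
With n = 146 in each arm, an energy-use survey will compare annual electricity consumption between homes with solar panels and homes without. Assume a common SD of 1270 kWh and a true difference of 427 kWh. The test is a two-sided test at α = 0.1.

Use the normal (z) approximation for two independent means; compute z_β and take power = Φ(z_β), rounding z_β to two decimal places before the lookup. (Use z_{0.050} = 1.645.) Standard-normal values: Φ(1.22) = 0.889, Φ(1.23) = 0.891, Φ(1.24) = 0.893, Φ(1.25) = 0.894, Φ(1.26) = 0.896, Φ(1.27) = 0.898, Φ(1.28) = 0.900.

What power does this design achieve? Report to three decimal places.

z_β = δ·√(n/(σ₁²+σ₂²)) − z_{α/2}
    = 427 · √(146/3225800) − 1.645
    = 427 · 0.00673 − 1.645
    = 2.8727 − 1.645 = 1.2277 → 1.23
Power = Φ(1.23) = 0.891.

Power ≈ 0.891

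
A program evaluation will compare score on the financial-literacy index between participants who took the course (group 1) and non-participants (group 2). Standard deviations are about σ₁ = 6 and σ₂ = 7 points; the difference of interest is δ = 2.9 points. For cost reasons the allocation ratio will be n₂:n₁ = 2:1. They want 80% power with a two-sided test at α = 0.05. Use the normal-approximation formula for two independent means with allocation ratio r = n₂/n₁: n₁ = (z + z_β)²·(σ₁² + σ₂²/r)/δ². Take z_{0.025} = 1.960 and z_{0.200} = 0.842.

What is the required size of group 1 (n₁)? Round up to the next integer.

n₁ = (z_{α/2} + z_β)² · (σ₁² + σ₂²/r) / δ²
   = (1.960 + 0.842)² · (6² + 7²/2) / 2.9²
   = 7.8512 · (36 + 24.5) / 8.41
   = 7.8512 · 60.5 / 8.41
   = 56.48
Round up → n₁ = 57; n₂ = r·n₁ = 2 × 57 = 114.

n₁ = 57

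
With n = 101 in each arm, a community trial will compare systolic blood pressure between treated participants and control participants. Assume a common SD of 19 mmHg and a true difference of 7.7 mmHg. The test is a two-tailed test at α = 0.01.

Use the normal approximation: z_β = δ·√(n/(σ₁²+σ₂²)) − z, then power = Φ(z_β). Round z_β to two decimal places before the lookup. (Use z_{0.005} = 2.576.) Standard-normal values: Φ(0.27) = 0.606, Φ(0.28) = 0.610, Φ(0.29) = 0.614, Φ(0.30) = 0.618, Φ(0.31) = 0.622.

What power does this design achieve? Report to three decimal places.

Power ≈ 0.618

z_β = δ·√(n/(σ₁²+σ₂²)) − z_{α/2}
    = 7.7 · √(101/722) − 2.576
    = 7.7 · 0.37402 − 2.576
    = 2.8799 − 2.576 = 0.3039 → 0.30
Power = Φ(0.30) = 0.618.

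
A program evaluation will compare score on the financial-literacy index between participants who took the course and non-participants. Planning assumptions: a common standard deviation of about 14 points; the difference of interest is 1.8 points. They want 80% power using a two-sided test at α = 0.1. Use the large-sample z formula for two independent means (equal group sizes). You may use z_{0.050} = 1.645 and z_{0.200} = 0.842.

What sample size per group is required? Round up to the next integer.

n = 749 per group

n = (z_{α/2} + z_β)² · (σ₁² + σ₂²) / δ²
  = (1.645 + 0.842)² · (2·14² = 392) / 1.8²
  = 6.1852 · 392 / 3.24
  = 748.33
Round up → n = 749 per group.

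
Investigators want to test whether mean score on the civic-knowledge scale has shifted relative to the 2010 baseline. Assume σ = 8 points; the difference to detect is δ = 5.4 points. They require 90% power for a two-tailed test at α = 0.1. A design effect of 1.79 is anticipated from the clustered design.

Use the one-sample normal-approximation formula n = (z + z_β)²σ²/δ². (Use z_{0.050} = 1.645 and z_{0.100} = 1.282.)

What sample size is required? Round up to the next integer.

n = (z_{α/2} + z_β)² · σ² / δ²
  = (1.645 + 1.282)² · 8² / 5.4²
  = 8.5673 · 64 / 29.16
  = 18.80
Design effect: 1.79 × 18.80 = 33.66.
Round up → n = 34.

n = 34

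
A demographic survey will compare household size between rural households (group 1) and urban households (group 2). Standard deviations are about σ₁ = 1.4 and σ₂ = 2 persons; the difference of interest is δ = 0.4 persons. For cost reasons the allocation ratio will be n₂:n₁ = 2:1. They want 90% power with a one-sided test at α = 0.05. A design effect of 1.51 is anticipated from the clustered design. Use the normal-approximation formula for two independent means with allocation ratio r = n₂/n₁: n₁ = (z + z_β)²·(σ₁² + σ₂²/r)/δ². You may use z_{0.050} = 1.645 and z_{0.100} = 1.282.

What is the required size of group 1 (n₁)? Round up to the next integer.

n₁ = 321

n₁ = (z_α + z_β)² · (σ₁² + σ₂²/r) / δ²
   = (1.645 + 1.282)² · (1.4² + 2²/2) / 0.4²
   = 8.5673 · (1.96 + 2) / 0.16
   = 8.5673 · 3.96 / 0.16
   = 212.04
Design effect: 1.51 × 212.04 = 320.18.
Round up → n₁ = 321; n₂ = r·n₁ = 2 × 321 = 642.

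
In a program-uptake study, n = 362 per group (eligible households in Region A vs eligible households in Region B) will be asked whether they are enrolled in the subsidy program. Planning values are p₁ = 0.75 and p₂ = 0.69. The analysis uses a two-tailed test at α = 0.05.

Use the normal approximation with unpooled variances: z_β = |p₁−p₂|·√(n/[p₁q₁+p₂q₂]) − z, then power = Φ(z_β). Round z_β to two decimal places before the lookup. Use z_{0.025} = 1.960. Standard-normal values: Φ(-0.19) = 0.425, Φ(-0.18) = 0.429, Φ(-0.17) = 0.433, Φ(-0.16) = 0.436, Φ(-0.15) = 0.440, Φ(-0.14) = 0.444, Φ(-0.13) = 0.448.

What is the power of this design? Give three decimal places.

Power ≈ 0.436

z_β = |p₁−p₂|·√(n/[p₁q₁+p₂q₂]) − z_{α/2}
    = 0.06 · √(362/0.4014) − 1.960
    = 0.06 · 30.0307 − 1.960
    = 1.8018 − 1.960 = -0.1582 → -0.16
Power = Φ(-0.16) = 0.436.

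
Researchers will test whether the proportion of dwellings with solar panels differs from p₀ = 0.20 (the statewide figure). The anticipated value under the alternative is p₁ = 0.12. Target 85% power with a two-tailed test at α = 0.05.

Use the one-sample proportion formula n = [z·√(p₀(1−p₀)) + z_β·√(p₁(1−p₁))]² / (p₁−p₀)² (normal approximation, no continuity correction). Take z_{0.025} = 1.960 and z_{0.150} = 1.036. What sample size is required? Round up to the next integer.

n = 197

n = [z_{α/2}·√(p₀q₀) + z_β·√(p₁q₁)]² / (p₁ − p₀)²
  = [1.960·√(0.20·0.80) + 1.036·√(0.12·0.88)]² / (-0.08)²
  = [1.960·0.4000 + 1.036·0.3250]² / 0.0064
  = [1.1207]² / 0.0064
  = 196.23
Round up → n = 197.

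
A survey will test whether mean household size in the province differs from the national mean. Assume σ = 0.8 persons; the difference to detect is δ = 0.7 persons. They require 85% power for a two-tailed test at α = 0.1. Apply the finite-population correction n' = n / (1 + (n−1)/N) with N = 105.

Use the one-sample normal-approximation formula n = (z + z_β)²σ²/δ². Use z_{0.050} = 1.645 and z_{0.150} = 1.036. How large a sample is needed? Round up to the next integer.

n = (z_{α/2} + z_β)² · σ² / δ²
  = (1.645 + 1.036)² · 0.8² / 0.7²
  = 7.1878 · 0.64 / 0.49
  = 9.39
Finite-population correction (N = 105): 9.39 / (1 + (9.39 − 1)/105) = 8.69.
Round up → n = 9.

n = 9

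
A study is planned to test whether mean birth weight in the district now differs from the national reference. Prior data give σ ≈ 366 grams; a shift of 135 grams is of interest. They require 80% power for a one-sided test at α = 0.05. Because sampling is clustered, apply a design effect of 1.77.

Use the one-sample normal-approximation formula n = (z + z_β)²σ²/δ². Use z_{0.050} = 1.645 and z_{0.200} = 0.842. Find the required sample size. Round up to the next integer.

n = 81

n = (z_α + z_β)² · σ² / δ²
  = (1.645 + 0.842)² · 366² / 135²
  = 6.1852 · 133956 / 18225
  = 45.46
Design effect: 1.77 × 45.46 = 80.47.
Round up → n = 81.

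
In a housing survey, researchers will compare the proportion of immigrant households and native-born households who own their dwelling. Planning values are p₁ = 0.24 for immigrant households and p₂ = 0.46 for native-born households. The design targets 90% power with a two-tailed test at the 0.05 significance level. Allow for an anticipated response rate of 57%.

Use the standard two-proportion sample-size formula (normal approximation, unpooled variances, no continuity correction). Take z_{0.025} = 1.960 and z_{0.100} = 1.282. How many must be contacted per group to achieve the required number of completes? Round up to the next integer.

n = (z_{α/2} + z_β)² · [p₁(1−p₁) + p₂(1−p₂)] / (p₁ − p₂)²
  = (1.960 + 1.282)² · (0.24·0.76 + 0.46·0.54) / (-0.22)²
  = (3.242)² · (0.1824 + 0.2484) / 0.0484
  = 10.5106 · 0.4308 / 0.0484
  = 93.55
Adjust for 57% response: 93.55 / 0.57 = 164.13.
Round up → n = 165 per group.

n = 165 per group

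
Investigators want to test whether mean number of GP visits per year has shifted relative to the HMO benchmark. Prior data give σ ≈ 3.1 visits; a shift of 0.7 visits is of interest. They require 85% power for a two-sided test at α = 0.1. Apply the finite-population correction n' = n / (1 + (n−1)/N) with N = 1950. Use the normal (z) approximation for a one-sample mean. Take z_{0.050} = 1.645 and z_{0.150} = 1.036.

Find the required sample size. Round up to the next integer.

n = 132

n = (z_{α/2} + z_β)² · σ² / δ²
  = (1.645 + 1.036)² · 3.1² / 0.7²
  = 7.1878 · 9.61 / 0.49
  = 140.97
Finite-population correction (N = 1950): 140.97 / (1 + (140.97 − 1)/1950) = 131.53.
Round up → n = 132.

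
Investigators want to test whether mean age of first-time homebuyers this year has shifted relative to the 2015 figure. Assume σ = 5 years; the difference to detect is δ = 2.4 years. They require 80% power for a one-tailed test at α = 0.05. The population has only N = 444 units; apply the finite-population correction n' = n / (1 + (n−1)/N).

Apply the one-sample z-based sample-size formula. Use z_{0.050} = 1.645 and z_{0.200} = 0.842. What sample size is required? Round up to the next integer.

n = (z_α + z_β)² · σ² / δ²
  = (1.645 + 0.842)² · 5² / 2.4²
  = 6.1852 · 25 / 5.76
  = 26.85
Finite-population correction (N = 444): 26.85 / (1 + (26.85 − 1)/444) = 25.37.
Round up → n = 26.

n = 26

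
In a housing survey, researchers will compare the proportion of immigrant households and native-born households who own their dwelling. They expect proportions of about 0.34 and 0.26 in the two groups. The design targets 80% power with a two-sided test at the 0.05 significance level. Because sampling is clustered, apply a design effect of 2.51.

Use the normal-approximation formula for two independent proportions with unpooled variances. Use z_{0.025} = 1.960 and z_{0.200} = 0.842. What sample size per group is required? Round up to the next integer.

n = (z_{α/2} + z_β)² · [p₁(1−p₁) + p₂(1−p₂)] / (p₁ − p₂)²
  = (1.960 + 0.842)² · (0.34·0.66 + 0.26·0.74) / (0.08)²
  = (2.802)² · (0.2244 + 0.1924) / 0.0064
  = 7.8512 · 0.4168 / 0.0064
  = 511.31
Design effect: 2.51 × 511.31 = 1283.39.
Round up → n = 1284 per group.

n = 1284 per group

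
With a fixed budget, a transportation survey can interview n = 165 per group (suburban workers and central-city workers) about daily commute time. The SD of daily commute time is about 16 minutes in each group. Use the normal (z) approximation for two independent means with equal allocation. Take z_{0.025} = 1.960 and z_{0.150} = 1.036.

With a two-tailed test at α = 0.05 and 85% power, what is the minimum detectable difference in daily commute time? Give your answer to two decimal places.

δ = (z_{α/2} + z_β) · √((σ₁²+σ₂²)/n)
  = (1.960 + 1.036) · √(512/165)
  = 2.996 · √3.103
  = 2.996 · 1.7615
  = 5.2776

Minimum detectable difference ≈ 5.28 minutes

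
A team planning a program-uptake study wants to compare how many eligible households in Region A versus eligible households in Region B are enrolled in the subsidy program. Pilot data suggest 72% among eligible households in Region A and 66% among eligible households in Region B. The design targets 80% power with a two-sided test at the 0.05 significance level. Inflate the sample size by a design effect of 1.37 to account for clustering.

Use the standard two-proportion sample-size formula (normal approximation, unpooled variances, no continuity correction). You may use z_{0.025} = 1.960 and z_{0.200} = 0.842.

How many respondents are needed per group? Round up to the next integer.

n = (z_{α/2} + z_β)² · [p₁(1−p₁) + p₂(1−p₂)] / (p₁ − p₂)²
  = (1.960 + 0.842)² · (0.72·0.28 + 0.66·0.34) / (0.06)²
  = (2.802)² · (0.2016 + 0.2244) / 0.0036
  = 7.8512 · 0.4260 / 0.0036
  = 929.06
Design effect: 1.37 × 929.06 = 1272.81.
Round up → n = 1273 per group.

n = 1273 per group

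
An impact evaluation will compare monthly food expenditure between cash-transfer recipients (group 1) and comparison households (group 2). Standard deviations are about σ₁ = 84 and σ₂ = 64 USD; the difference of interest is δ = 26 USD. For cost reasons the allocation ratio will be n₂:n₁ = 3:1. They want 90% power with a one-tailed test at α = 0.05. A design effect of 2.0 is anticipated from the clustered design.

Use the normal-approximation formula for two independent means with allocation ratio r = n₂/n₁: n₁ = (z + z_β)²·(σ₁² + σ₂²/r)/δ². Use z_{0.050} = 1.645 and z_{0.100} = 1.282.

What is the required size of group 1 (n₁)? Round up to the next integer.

n₁ = (z_α + z_β)² · (σ₁² + σ₂²/r) / δ²
   = (1.645 + 1.282)² · (84² + 64²/3) / 26²
   = 8.5673 · (7056 + 1365.3) / 676
   = 8.5673 · 8421.3 / 676
   = 106.73
Design effect: 2.0 × 106.73 = 213.46.
Round up → n₁ = 214; n₂ = r·n₁ = 3 × 214 = 642.

n₁ = 214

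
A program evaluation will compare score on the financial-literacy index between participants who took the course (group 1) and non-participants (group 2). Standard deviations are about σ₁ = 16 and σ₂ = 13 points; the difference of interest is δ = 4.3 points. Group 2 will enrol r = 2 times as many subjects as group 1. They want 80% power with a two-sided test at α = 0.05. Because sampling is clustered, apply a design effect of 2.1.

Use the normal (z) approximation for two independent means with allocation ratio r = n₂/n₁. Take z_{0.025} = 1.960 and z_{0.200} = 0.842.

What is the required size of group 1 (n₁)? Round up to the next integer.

n₁ = 304

n₁ = (z_{α/2} + z_β)² · (σ₁² + σ₂²/r) / δ²
   = (1.960 + 0.842)² · (16² + 13²/2) / 4.3²
   = 7.8512 · (256 + 84.5) / 18.49
   = 7.8512 · 340.5 / 18.49
   = 144.58
Design effect: 2.1 × 144.58 = 303.62.
Round up → n₁ = 304; n₂ = r·n₁ = 2 × 304 = 608.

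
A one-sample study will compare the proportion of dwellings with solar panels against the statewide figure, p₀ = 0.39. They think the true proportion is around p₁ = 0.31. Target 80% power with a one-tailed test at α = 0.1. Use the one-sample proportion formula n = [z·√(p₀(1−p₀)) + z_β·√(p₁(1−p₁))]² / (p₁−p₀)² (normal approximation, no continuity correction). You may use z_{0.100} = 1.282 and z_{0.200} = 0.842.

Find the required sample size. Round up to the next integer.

n = [z_α·√(p₀q₀) + z_β·√(p₁q₁)]² / (p₁ − p₀)²
  = [1.282·√(0.39·0.61) + 0.842·√(0.31·0.69)]² / (-0.08)²
  = [1.282·0.4877 + 0.842·0.4625]² / 0.0064
  = [1.0147]² / 0.0064
  = 160.88
Round up → n = 161.

n = 161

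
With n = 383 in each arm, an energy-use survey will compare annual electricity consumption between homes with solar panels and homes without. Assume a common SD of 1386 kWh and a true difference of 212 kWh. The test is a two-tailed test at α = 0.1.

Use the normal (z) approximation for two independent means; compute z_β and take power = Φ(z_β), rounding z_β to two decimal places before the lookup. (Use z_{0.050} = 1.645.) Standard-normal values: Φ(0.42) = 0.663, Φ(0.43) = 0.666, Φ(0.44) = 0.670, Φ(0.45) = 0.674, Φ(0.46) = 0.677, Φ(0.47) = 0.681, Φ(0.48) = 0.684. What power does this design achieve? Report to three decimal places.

z_β = δ·√(n/(σ₁²+σ₂²)) − z_{α/2}
    = 212 · √(383/3841992) − 1.645
    = 212 · 0.00998 − 1.645
    = 2.1167 − 1.645 = 0.4717 → 0.47
Power = Φ(0.47) = 0.681.

Power ≈ 0.681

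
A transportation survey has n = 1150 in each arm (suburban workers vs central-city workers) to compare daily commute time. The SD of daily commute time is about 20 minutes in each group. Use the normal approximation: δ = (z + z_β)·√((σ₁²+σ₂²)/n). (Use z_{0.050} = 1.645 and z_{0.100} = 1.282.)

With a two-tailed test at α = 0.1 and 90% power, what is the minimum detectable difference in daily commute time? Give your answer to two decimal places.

δ = (z_{α/2} + z_β) · √((σ₁²+σ₂²)/n)
  = (1.645 + 1.282) · √(800/1150)
  = 2.927 · √0.69565
  = 2.927 · 0.8341
  = 2.4413

Minimum detectable difference ≈ 2.44 minutes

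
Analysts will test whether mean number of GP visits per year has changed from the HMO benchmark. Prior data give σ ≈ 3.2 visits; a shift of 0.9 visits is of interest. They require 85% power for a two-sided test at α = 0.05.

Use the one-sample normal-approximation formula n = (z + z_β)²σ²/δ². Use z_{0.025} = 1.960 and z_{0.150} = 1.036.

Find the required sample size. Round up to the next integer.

n = (z_{α/2} + z_β)² · σ² / δ²
  = (1.960 + 1.036)² · 3.2² / 0.9²
  = 8.9760 · 10.24 / 0.81
  = 113.47
Round up → n = 114.

n = 114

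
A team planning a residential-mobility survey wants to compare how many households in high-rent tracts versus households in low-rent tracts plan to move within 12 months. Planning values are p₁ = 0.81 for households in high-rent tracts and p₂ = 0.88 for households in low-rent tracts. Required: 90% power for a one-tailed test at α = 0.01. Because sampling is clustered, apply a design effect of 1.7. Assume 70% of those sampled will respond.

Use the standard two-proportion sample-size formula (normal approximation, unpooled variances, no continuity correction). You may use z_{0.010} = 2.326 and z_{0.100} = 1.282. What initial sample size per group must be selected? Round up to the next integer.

n = (z_α + z_β)² · [p₁(1−p₁) + p₂(1−p₂)] / (p₁ − p₂)²
  = (2.326 + 1.282)² · (0.81·0.19 + 0.88·0.12) / (-0.07)²
  = (3.608)² · (0.1539 + 0.1056) / 0.0049
  = 13.0177 · 0.2595 / 0.0049
  = 689.40
Design effect: 1.7 × 689.40 = 1171.99.
Adjust for 70% response: 1171.99 / 0.70 = 1674.27.
Round up → n = 1675 per group.

n = 1675 per group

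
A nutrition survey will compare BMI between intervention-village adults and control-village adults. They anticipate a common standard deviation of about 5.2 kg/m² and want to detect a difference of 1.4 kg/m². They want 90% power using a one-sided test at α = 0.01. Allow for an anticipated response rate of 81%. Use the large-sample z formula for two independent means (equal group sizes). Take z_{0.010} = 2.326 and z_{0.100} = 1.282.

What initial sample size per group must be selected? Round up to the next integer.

n = 444 per group

n = (z_α + z_β)² · (σ₁² + σ₂²) / δ²
  = (2.326 + 1.282)² · (2·5.2² = 54.08) / 1.4²
  = 13.0177 · 54.08 / 1.96
  = 359.18
Adjust for 81% response: 359.18 / 0.81 = 443.43.
Round up → n = 444 per group.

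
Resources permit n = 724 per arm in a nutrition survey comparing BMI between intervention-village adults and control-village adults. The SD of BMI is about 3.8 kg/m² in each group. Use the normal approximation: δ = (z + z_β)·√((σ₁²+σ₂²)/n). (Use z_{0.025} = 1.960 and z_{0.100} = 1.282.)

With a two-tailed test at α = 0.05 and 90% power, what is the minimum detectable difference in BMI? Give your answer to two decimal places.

Minimum detectable difference ≈ 0.65 kg/m²

δ = (z_{α/2} + z_β) · √((σ₁²+σ₂²)/n)
  = (1.960 + 1.282) · √(28.88/724)
  = 3.242 · √0.03989
  = 3.242 · 0.1997
  = 0.6475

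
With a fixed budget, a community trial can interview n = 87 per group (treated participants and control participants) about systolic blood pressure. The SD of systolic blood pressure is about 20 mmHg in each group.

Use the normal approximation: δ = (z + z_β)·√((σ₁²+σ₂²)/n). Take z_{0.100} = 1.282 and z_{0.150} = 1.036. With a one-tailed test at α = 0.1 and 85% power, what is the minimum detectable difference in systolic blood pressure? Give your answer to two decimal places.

Minimum detectable difference ≈ 7.03 mmHg

δ = (z_α + z_β) · √((σ₁²+σ₂²)/n)
  = (1.282 + 1.036) · √(800/87)
  = 2.318 · √9.1954
  = 2.318 · 3.0324
  = 7.0291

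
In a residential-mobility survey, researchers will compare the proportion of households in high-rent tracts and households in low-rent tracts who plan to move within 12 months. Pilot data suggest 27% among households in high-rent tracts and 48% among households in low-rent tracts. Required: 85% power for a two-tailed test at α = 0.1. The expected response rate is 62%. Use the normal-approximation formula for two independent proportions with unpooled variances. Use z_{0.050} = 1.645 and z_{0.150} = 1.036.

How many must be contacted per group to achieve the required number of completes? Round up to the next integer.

n = 118 per group

n = (z_{α/2} + z_β)² · [p₁(1−p₁) + p₂(1−p₂)] / (p₁ − p₂)²
  = (1.645 + 1.036)² · (0.27·0.73 + 0.48·0.52) / (-0.21)²
  = (2.681)² · (0.1971 + 0.2496) / 0.0441
  = 7.1878 · 0.4467 / 0.0441
  = 72.81
Adjust for 62% response: 72.81 / 0.62 = 117.43.
Round up → n = 118 per group.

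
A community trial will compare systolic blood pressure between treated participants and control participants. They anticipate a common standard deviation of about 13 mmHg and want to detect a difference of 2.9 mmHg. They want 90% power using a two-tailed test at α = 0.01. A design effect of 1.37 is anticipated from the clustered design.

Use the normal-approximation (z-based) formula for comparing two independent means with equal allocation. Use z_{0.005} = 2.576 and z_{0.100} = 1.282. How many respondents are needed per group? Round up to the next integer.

n = (z_{α/2} + z_β)² · (σ₁² + σ₂²) / δ²
  = (2.576 + 1.282)² · (2·13² = 338) / 2.9²
  = 14.8842 · 338 / 8.41
  = 598.20
Design effect: 1.37 × 598.20 = 819.53.
Round up → n = 820 per group.

n = 820 per group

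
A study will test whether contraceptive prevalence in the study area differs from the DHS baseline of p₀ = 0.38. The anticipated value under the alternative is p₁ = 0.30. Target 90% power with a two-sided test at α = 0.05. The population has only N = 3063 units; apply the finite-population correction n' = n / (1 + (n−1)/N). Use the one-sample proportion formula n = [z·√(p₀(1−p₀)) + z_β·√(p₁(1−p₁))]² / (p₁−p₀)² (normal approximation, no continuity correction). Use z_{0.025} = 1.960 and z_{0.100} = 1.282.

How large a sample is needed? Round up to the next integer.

n = [z_{α/2}·√(p₀q₀) + z_β·√(p₁q₁)]² / (p₁ − p₀)²
  = [1.960·√(0.38·0.62) + 1.282·√(0.30·0.70)]² / (-0.08)²
  = [1.960·0.4854 + 1.282·0.4583]² / 0.0064
  = [1.5388]² / 0.0064
  = 370.01
Finite-population correction (N = 3063): 370.01 / (1 + (370.01 − 1)/3063) = 330.22.
Round up → n = 331.

n = 331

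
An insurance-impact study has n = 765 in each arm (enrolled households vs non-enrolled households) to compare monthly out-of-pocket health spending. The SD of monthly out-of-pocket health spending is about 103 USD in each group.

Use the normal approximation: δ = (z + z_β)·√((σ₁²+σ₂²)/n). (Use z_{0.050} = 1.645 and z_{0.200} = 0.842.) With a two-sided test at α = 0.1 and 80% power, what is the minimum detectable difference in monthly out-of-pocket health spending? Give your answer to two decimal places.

Minimum detectable difference ≈ 13.10 USD

δ = (z_{α/2} + z_β) · √((σ₁²+σ₂²)/n)
  = (1.645 + 0.842) · √(21218/765)
  = 2.487 · √27.7359
  = 2.487 · 5.2665
  = 13.0978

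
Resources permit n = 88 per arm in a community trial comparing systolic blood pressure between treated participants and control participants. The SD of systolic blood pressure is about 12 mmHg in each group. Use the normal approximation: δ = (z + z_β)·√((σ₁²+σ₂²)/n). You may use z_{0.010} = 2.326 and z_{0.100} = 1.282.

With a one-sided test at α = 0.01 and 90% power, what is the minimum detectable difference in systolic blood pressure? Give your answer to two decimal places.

δ = (z_α + z_β) · √((σ₁²+σ₂²)/n)
  = (2.326 + 1.282) · √(288/88)
  = 3.608 · √3.2727
  = 3.608 · 1.8091
  = 6.5271

Minimum detectable difference ≈ 6.53 mmHg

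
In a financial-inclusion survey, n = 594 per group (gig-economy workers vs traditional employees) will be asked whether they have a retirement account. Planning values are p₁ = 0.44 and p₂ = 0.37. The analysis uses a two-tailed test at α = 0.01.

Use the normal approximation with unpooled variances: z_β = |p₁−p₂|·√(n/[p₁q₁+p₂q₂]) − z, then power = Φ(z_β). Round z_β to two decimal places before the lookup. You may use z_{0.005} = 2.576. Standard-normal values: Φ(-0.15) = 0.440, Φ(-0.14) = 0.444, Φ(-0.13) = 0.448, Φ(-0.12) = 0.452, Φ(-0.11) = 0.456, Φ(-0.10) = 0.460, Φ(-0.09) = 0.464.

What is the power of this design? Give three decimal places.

Power ≈ 0.456

z_β = |p₁−p₂|·√(n/[p₁q₁+p₂q₂]) − z_{α/2}
    = 0.07 · √(594/0.4795) − 2.576
    = 0.07 · 35.1965 − 2.576
    = 2.4638 − 2.576 = -0.1122 → -0.11
Power = Φ(-0.11) = 0.456.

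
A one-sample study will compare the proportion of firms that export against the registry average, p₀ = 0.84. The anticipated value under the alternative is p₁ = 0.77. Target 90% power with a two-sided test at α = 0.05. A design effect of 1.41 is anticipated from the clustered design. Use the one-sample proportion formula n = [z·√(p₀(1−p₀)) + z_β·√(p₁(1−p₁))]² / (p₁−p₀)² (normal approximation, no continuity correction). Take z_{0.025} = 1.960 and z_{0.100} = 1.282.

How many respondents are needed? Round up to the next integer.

n = 456

n = [z_{α/2}·√(p₀q₀) + z_β·√(p₁q₁)]² / (p₁ − p₀)²
  = [1.960·√(0.84·0.16) + 1.282·√(0.77·0.23)]² / (-0.07)²
  = [1.960·0.3666 + 1.282·0.4208]² / 0.0049
  = [1.2581]² / 0.0049
  = 323.00
Design effect: 1.41 × 323.00 = 455.43.
Round up → n = 456.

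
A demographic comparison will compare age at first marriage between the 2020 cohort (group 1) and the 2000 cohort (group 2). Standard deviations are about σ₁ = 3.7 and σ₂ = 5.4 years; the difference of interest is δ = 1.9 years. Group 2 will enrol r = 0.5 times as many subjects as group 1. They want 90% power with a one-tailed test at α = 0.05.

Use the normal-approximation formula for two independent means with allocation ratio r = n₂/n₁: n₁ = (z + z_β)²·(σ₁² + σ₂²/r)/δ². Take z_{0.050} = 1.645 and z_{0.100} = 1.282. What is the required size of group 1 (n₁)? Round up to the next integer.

n₁ = (z_α + z_β)² · (σ₁² + σ₂²/r) / δ²
   = (1.645 + 1.282)² · (3.7² + 5.4²/0.5) / 1.9²
   = 8.5673 · (13.69 + 58.32) / 3.61
   = 8.5673 · 72.01 / 3.61
   = 170.90
Round up → n₁ = 171; n₂ = r·n₁ = 0.5 × 171 = 86.

n₁ = 171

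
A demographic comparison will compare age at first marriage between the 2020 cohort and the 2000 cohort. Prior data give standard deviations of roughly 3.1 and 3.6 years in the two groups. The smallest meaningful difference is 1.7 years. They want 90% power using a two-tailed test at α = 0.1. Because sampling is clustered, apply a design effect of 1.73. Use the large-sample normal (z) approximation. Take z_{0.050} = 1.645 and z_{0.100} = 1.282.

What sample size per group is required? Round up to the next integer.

n = (z_{α/2} + z_β)² · (σ₁² + σ₂²) / δ²
  = (1.645 + 1.282)² · (3.1² + 3.6² = 22.57) / 1.7²
  = 8.5673 · 22.57 / 2.89
  = 66.91
Design effect: 1.73 × 66.91 = 115.75.
Round up → n = 116 per group.

n = 116 per group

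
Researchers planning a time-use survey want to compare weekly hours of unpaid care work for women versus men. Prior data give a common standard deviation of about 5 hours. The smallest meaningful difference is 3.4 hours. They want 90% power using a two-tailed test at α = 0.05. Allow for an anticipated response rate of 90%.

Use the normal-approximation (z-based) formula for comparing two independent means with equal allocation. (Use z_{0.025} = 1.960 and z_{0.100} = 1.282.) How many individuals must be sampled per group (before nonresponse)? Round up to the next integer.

n = (z_{α/2} + z_β)² · (σ₁² + σ₂²) / δ²
  = (1.960 + 1.282)² · (2·5² = 50) / 3.4²
  = 10.5106 · 50 / 11.56
  = 45.46
Adjust for 90% response: 45.46 / 0.90 = 50.51.
Round up → n = 51 per group.

n = 51 per group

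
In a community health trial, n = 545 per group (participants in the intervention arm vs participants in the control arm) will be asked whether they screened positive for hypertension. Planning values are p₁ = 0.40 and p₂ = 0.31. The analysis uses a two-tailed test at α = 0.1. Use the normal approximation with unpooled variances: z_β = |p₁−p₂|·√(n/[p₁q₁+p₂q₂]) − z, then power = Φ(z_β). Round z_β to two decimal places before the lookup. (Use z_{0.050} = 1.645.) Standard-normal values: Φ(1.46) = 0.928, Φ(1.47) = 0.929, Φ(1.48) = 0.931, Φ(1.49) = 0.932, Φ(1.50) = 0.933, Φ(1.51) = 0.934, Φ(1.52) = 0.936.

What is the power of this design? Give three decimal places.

Power ≈ 0.929

z_β = |p₁−p₂|·√(n/[p₁q₁+p₂q₂]) − z_{α/2}
    = 0.09 · √(545/0.4539) − 1.645
    = 0.09 · 34.6512 − 1.645
    = 3.1186 − 1.645 = 1.4736 → 1.47
Power = Φ(1.47) = 0.929.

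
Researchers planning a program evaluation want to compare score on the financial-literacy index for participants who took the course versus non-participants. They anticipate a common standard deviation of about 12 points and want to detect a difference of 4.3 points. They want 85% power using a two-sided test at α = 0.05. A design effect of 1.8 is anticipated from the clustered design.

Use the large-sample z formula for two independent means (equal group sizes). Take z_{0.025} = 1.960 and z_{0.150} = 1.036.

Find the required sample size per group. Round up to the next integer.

n = 252 per group

n = (z_{α/2} + z_β)² · (σ₁² + σ₂²) / δ²
  = (1.960 + 1.036)² · (2·12² = 288) / 4.3²
  = 8.9760 · 288 / 18.49
  = 139.81
Design effect: 1.8 × 139.81 = 251.66.
Round up → n = 252 per group.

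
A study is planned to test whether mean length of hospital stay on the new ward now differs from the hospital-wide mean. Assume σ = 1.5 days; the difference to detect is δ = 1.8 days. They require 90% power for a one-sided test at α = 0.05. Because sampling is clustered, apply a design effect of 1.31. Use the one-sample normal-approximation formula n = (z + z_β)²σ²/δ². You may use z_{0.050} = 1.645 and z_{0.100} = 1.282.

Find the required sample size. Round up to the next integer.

n = (z_α + z_β)² · σ² / δ²
  = (1.645 + 1.282)² · 1.5² / 1.8²
  = 8.5673 · 2.25 / 3.24
  = 5.95
Design effect: 1.31 × 5.95 = 7.79.
Round up → n = 8.

n = 8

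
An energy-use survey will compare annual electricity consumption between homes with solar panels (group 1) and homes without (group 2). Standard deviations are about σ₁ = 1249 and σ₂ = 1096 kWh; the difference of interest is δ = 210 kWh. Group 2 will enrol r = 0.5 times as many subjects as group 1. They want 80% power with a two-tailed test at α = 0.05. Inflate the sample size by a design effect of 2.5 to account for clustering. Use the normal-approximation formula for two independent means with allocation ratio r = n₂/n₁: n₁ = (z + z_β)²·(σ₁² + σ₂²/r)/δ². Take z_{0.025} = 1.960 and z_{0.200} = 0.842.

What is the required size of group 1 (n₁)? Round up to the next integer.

n₁ = (z_{α/2} + z_β)² · (σ₁² + σ₂²/r) / δ²
   = (1.960 + 0.842)² · (1249² + 1096²/0.5) / 210²
   = 7.8512 · (1560001 + 2402432) / 44100
   = 7.8512 · 3962433 / 44100
   = 705.44
Design effect: 2.5 × 705.44 = 1763.60.
Round up → n₁ = 1764; n₂ = r·n₁ = 0.5 × 1764 = 882.

n₁ = 1764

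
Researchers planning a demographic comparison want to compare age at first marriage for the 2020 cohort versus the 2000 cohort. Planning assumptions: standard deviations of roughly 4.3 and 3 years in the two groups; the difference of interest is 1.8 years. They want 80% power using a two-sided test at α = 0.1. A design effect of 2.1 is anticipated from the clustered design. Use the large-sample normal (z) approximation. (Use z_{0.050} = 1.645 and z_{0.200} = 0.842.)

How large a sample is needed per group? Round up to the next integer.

n = 111 per group

n = (z_{α/2} + z_β)² · (σ₁² + σ₂²) / δ²
  = (1.645 + 0.842)² · (4.3² + 3² = 27.49) / 1.8²
  = 6.1852 · 27.49 / 3.24
  = 52.48
Design effect: 2.1 × 52.48 = 110.20.
Round up → n = 111 per group.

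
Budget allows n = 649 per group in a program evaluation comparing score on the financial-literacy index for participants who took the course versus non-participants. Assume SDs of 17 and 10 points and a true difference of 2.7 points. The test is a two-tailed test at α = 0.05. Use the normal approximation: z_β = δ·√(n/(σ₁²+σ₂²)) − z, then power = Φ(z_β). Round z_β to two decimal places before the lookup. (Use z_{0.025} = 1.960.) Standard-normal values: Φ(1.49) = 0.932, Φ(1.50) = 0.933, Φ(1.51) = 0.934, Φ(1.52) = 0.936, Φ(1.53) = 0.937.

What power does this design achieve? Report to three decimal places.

z_β = δ·√(n/(σ₁²+σ₂²)) − z_{α/2}
    = 2.7 · √(649/389) − 1.960
    = 2.7 · 1.29166 − 1.960
    = 3.4875 − 1.960 = 1.5275 → 1.53
Power = Φ(1.53) = 0.937.

Power ≈ 0.937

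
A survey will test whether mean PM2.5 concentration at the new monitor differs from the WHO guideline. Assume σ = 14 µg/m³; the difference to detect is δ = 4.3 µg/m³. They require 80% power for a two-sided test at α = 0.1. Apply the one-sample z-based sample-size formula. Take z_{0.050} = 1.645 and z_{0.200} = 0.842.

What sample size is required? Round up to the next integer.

n = (z_{α/2} + z_β)² · σ² / δ²
  = (1.645 + 0.842)² · 14² / 4.3²
  = 6.1852 · 196 / 18.49
  = 65.56
Round up → n = 66.

n = 66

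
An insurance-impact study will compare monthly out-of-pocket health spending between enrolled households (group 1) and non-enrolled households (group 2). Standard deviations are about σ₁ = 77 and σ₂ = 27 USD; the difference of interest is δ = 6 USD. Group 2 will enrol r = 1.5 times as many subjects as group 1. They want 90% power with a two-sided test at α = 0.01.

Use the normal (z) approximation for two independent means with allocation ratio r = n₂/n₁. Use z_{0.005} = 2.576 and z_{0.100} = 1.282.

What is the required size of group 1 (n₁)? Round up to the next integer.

n₁ = (z_{α/2} + z_β)² · (σ₁² + σ₂²/r) / δ²
   = (2.576 + 1.282)² · (77² + 27²/1.5) / 6²
   = 14.8842 · (5929 + 486) / 36
   = 14.8842 · 6415 / 36
   = 2652.28
Round up → n₁ = 2653; n₂ = r·n₁ = 1.5 × 2653 = 3980.

n₁ = 2653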